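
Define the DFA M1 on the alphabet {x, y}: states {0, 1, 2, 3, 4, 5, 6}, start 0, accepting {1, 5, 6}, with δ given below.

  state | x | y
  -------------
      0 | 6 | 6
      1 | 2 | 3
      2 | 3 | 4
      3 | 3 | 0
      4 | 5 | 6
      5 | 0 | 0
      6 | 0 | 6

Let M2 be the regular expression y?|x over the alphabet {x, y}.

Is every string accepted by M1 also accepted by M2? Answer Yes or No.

No

The string xy is in L(M1) but not in L(M2).
So L(M1) ⊄ L(M2).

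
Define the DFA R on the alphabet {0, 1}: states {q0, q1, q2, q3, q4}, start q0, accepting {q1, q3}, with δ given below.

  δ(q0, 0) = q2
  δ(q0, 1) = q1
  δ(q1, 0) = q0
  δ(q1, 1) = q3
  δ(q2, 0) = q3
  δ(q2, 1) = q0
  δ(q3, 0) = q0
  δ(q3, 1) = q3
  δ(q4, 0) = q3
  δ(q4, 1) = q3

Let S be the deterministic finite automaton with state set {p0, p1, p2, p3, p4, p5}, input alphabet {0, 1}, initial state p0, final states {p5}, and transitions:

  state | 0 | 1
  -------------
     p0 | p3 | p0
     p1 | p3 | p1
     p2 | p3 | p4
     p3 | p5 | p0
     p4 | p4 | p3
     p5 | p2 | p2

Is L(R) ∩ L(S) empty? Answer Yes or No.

No

The string 00 is accepted by both R and S.
Hence L(R) ∩ L(S) ≠ ∅.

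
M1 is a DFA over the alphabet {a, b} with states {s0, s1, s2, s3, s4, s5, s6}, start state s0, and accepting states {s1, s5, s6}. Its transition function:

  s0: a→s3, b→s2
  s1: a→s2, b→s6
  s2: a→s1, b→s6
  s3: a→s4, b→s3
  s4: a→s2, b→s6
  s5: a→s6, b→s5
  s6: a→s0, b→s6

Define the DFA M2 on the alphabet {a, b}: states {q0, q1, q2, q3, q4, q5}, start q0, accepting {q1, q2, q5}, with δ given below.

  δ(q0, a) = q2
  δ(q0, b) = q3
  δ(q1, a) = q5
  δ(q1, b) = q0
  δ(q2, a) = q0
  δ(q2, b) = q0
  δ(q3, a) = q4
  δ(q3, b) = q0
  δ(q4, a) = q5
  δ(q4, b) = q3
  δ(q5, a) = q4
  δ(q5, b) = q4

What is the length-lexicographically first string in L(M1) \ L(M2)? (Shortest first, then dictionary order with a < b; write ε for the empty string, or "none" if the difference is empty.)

The string ba is accepted by M1 but not by M2.
No shorter string lies in the difference, and ba is the lexicographically first length-2 string in L(M1) \ L(M2).

ba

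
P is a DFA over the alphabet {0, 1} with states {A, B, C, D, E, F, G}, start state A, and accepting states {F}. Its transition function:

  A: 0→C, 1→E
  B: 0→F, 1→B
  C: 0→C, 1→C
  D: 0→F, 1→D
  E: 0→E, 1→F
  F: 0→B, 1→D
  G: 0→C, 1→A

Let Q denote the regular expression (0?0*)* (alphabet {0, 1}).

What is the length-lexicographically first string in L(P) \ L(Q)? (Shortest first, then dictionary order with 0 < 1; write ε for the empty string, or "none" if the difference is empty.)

11

The string 11 is accepted by P but not by Q.
No shorter string lies in the difference, and 11 is the lexicographically first length-2 string in L(P) \ L(Q).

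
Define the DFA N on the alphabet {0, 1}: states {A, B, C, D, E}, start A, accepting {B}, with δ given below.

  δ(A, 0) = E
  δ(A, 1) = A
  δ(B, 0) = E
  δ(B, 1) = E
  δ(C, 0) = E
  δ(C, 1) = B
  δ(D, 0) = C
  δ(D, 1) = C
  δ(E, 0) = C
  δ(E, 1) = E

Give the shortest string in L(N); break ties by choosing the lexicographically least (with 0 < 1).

A breadth-first search from A reaches an accepting state first via the path A → E → C → B on input 001.
No string of length < 3 is accepted (BFS exhausts all shorter strings without reaching an accepting state), and 001 is the lexicographically least accepting string of length 3.

001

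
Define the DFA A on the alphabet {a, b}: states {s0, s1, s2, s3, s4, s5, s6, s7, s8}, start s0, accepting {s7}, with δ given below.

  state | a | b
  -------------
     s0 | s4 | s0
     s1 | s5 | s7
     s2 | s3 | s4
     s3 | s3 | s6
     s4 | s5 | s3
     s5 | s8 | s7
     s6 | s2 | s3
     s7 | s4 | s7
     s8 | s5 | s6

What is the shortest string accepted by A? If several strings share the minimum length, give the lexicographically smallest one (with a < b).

aab

A breadth-first search from s0 reaches an accepting state first via the path s0 → s4 → s5 → s7 on input aab.
No string of length < 3 is accepted (BFS exhausts all shorter strings without reaching an accepting state), and aab is the lexicographically least accepting string of length 3.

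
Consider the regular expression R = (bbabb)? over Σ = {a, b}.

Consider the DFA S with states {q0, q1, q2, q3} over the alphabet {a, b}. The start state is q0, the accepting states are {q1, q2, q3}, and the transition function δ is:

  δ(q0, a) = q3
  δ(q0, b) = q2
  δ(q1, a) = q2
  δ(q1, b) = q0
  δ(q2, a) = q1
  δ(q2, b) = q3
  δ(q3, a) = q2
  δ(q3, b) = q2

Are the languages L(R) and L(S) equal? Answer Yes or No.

The empty string ε is accepted by R but rejected by S.
So L(R) ≠ L(S).

No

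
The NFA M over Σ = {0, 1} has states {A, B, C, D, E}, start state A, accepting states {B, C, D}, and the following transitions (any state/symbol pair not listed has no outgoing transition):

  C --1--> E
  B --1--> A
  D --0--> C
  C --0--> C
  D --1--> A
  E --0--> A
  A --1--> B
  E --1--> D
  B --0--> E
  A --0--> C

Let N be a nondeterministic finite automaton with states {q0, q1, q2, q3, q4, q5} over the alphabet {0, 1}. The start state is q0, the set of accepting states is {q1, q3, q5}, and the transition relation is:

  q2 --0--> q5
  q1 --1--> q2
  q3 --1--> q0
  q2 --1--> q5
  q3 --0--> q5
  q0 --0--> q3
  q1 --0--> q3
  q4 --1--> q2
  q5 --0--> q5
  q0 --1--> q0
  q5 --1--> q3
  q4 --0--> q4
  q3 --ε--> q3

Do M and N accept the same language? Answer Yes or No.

No

The string 1 is accepted by M but rejected by N.
So L(M) ≠ L(N).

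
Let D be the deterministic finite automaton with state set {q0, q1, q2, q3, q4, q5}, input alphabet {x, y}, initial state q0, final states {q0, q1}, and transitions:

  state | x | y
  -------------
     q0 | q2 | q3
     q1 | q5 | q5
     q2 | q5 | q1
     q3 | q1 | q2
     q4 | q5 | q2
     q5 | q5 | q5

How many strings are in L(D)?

The useful subgraph on states {q0, q1, q2, q3} is acyclic, so L(D) is finite; the longest accepting path visits 4 useful states, giving maximum string length 3.
Counting accepting paths from q0 by length: 1 of length 0, 2 of length 2, 1 of length 3. Total 4.

4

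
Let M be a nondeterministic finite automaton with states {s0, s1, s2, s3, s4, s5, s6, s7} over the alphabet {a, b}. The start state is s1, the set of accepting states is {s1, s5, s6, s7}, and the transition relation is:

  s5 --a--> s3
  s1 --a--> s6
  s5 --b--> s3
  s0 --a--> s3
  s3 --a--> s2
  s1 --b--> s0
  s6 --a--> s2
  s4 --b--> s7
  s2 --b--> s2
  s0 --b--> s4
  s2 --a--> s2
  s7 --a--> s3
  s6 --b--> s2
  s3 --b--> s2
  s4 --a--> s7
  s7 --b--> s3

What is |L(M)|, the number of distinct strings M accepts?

4

The useful subgraph on states {s0, s1, s4, s6, s7} is acyclic, so L(M) is finite; the longest accepting path visits 4 useful states, giving maximum string length 3.
Counting accepting paths from s1 by length: 1 of length 0, 1 of length 1, 2 of length 3. Total 4.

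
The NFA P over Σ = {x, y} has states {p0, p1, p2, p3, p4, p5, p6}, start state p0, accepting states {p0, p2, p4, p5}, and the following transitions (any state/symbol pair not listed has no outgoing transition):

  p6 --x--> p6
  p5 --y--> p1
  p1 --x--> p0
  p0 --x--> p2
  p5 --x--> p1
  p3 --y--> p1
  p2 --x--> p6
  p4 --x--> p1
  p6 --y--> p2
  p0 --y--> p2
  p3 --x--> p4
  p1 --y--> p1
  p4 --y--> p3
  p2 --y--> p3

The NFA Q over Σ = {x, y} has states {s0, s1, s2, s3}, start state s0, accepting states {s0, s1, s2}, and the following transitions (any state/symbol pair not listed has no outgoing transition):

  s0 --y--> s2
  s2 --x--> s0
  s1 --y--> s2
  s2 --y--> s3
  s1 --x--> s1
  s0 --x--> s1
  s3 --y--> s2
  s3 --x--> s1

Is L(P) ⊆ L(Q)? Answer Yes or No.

Exploring the product automaton P × Q from the start pair (p0, s0), following both machines on each input symbol, reaches 13 state pairs: (p0, s0), (p2, s1), (p2, s2), (p6, s1), (p3, s2), (p6, s0), (p3, s3), (p4, s0), (p1, s3), (p4, s1), (p1, s2), (p1, s1), (p0, s1).
P accepts in {p0, p2, p4, p5} and Q accepts in {s0, s1, s2}. The reachable pairs whose P-component is accepting are (p0, s0), (p2, s1), (p2, s2), (p4, s0), (p4, s1), (p0, s1); in each of them the Q-component is accepting too, so the product for L(P) \ L(Q) (P-component accepting, Q-component rejecting) has no reachable accepting pair and the difference is empty.
Hence every string in L(P) is also in L(Q).

Yes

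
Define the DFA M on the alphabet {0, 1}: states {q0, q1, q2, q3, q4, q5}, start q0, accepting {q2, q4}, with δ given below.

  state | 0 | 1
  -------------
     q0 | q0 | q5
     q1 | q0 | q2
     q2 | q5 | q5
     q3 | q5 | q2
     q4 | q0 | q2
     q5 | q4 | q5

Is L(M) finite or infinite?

State q0 is reachable from the start and can reach an accepting state, and it lies on the cycle q0 → q0.
Traversing that cycle any number of times yields accepted strings of unbounded length, so the language is infinite.

infinite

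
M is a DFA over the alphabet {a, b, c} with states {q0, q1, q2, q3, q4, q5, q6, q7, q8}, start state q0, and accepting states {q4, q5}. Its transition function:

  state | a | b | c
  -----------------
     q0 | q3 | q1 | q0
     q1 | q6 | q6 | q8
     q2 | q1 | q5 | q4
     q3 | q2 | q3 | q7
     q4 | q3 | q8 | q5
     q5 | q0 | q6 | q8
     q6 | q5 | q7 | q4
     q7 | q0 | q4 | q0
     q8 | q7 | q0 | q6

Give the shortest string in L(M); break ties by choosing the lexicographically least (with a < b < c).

aab

A breadth-first search from q0 reaches an accepting state first via the path q0 → q3 → q2 → q5 on input aab.
No string of length < 3 is accepted (BFS exhausts all shorter strings without reaching an accepting state), and aab is the lexicographically least accepting string of length 3.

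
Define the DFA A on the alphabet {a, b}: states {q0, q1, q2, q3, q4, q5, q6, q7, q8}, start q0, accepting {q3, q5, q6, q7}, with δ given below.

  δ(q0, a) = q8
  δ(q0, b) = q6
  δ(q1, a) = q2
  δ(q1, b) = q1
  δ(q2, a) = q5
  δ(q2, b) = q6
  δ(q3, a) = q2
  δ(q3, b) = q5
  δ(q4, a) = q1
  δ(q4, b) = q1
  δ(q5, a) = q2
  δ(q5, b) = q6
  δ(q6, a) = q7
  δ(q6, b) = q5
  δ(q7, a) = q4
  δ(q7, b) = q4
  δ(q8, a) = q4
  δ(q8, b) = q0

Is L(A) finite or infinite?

State q0 is reachable from the start and can reach an accepting state, and it lies on the cycle q0 → q8 → q0.
Traversing that cycle any number of times yields accepted strings of unbounded length, so the language is infinite.

infinite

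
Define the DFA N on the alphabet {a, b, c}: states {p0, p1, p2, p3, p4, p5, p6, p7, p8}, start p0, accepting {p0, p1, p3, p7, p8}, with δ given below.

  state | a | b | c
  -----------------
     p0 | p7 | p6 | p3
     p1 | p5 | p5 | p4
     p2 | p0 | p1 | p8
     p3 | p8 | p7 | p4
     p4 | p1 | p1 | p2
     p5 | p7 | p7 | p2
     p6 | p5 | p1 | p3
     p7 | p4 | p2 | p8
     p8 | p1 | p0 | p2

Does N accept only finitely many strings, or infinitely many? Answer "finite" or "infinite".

State p0 is reachable from the start and can reach an accepting state, and it lies on the cycle p0 → p3 → p8 → p0.
Traversing that cycle any number of times yields accepted strings of unbounded length, so the language is infinite.

infinite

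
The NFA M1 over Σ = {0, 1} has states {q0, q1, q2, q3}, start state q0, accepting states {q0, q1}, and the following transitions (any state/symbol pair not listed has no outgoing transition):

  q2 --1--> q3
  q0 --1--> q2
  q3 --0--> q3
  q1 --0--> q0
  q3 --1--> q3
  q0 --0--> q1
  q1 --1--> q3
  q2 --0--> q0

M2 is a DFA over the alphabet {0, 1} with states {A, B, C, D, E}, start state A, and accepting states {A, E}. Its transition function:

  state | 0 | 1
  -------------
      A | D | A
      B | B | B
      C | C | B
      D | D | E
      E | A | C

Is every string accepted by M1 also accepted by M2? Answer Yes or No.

The string 0 is in L(M1) but not in L(M2).
So L(M1) ⊄ L(M2).

No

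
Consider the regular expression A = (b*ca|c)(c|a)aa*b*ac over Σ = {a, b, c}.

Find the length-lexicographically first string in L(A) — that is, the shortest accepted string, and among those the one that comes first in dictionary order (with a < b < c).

By inspection of the expression, no string of length less than 5 matches, and caaac is the lexicographically first match of length 5.

caaac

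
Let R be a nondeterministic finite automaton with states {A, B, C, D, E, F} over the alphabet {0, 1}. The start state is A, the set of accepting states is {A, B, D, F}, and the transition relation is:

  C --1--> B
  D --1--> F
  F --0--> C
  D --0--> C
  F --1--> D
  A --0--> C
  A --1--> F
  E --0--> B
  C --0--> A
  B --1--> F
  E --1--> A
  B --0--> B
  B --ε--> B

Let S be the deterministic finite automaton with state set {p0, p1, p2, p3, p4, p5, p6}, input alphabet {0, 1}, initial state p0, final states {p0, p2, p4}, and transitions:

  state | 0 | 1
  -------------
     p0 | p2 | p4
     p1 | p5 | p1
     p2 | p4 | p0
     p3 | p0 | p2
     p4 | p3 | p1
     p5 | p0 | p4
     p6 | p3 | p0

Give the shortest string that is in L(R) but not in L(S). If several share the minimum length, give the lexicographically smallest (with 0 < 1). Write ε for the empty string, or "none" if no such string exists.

The string 11 is accepted by R but not by S.
No shorter string lies in the difference, and 11 is the lexicographically first length-2 string in L(R) \ L(S).

11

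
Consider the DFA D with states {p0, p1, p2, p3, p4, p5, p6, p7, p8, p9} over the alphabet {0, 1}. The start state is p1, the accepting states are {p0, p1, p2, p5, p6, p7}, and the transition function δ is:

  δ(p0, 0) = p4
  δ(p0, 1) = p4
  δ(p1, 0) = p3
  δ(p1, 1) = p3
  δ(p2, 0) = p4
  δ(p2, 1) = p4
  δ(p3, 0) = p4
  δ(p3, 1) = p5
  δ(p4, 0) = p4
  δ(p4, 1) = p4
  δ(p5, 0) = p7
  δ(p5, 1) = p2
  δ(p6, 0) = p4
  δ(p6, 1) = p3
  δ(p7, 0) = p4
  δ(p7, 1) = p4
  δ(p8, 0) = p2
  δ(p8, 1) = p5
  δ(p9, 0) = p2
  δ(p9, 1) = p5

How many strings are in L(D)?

The useful subgraph on states {p1, p2, p3, p5, p7} is acyclic, so L(D) is finite; the longest accepting path visits 4 useful states, giving maximum string length 3.
Counting accepting paths from p1 by length: 1 of length 0, 2 of length 2, 4 of length 3. Total 7.

7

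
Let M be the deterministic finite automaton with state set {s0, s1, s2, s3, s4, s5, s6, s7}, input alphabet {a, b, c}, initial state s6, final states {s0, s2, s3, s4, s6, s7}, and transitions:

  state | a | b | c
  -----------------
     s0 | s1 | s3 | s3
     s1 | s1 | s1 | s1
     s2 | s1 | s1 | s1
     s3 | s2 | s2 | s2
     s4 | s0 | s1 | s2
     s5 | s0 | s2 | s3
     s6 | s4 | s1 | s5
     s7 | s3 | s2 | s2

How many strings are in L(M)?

26

The useful subgraph on states {s0, s2, s3, s4, s5, s6} is acyclic, so L(M) is finite; the longest accepting path visits 5 useful states, giving maximum string length 4.
Counting accepting paths from s6 by length: 1 of length 0, 1 of length 1, 5 of length 2, 7 of length 3, 12 of length 4. Total 26.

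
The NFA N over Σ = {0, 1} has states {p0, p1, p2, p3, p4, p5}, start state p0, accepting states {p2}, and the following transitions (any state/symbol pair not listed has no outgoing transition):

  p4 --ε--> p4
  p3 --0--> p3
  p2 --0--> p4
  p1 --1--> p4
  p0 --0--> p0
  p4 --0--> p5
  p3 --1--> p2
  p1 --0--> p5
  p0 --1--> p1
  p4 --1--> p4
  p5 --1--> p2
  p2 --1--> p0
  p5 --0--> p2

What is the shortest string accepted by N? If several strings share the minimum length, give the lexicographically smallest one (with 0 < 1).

A breadth-first search from p0 reaches an accepting state first via the path p0 → p1 → p5 → p2 on input 100.
No string of length < 3 is accepted (BFS exhausts all shorter strings without reaching an accepting state), and 100 is the lexicographically least accepting string of length 3.

100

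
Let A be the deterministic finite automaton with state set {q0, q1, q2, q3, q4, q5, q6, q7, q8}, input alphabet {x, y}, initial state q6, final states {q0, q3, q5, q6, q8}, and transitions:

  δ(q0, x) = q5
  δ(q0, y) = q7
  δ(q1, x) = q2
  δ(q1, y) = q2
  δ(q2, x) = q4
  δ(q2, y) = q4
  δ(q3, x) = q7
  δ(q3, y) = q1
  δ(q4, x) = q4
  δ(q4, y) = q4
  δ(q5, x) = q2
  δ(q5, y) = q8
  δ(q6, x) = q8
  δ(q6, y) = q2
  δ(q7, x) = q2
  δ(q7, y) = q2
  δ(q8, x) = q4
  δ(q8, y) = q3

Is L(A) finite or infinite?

finite

The useful states (reachable from q6 and able to reach an accepting state) are {q3, q6, q8}.
Restricted to these states the transition graph has no cycle, so every accepting path has bounded length and L is finite.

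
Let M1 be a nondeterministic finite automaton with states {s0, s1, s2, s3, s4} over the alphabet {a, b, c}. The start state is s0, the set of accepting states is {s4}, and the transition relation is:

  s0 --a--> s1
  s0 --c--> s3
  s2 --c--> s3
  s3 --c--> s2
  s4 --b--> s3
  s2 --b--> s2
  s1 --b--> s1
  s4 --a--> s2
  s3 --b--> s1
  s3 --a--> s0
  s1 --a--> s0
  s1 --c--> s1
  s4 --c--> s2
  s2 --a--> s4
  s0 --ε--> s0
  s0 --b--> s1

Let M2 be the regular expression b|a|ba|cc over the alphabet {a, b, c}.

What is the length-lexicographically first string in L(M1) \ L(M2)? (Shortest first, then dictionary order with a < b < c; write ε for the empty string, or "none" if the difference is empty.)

cca

The string cca is accepted by M1 but not by M2.
No shorter string lies in the difference, and cca is the lexicographically first length-3 string in L(M1) \ L(M2).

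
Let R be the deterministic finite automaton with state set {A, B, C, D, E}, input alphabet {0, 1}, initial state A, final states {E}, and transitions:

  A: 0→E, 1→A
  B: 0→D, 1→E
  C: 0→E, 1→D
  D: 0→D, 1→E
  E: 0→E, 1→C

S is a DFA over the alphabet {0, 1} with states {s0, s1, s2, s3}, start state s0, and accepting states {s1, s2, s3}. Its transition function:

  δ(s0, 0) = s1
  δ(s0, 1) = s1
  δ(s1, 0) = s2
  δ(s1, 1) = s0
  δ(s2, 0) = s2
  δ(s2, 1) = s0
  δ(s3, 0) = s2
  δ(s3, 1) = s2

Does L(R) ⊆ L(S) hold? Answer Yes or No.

No

The string 0111 is in L(R) but not in L(S).
So L(R) ⊄ L(S).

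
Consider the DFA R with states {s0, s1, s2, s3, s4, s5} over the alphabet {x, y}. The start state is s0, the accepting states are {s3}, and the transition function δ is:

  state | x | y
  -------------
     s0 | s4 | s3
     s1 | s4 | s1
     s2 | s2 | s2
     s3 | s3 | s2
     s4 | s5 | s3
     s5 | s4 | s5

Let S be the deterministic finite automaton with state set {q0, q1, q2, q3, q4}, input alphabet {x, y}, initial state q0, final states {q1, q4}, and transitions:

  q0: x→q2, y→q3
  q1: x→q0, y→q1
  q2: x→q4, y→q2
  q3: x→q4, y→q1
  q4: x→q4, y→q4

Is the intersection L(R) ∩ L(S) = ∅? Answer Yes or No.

No

The string yx is accepted by both R and S.
Hence L(R) ∩ L(S) ≠ ∅.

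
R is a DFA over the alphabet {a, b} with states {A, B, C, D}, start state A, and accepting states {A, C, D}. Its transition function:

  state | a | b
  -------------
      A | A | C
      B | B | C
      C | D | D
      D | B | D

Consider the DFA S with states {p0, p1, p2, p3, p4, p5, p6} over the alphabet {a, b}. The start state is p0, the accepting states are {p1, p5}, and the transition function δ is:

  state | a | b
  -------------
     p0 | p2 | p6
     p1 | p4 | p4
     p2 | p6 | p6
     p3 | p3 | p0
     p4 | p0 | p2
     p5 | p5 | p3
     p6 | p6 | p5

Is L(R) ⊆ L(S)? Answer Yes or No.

No

The empty string ε is in L(R) but not in L(S).
So L(R) ⊄ L(S).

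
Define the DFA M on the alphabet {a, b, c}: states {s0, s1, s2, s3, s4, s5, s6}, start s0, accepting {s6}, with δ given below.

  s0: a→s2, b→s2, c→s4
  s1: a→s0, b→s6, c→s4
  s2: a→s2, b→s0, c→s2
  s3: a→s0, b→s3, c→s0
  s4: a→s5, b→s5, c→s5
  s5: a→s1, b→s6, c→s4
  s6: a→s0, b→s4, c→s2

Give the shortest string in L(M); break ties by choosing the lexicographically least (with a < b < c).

A breadth-first search from s0 reaches an accepting state first via the path s0 → s4 → s5 → s6 on input cab.
No string of length < 3 is accepted (BFS exhausts all shorter strings without reaching an accepting state), and cab is the lexicographically least accepting string of length 3.

cab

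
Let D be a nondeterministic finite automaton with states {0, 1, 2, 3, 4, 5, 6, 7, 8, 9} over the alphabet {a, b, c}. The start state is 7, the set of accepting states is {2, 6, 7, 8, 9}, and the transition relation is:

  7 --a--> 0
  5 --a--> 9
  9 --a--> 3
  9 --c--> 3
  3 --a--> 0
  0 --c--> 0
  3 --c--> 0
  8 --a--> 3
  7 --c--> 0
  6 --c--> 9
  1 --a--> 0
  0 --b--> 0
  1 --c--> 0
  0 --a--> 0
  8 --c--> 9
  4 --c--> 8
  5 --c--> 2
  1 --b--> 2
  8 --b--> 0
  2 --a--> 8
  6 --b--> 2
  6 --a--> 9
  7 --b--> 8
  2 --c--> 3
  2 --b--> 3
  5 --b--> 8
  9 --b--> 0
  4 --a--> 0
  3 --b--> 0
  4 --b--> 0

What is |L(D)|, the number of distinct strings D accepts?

The useful subgraph on states {7, 8, 9} is acyclic, so L(D) is finite; the longest accepting path visits 3 useful states, giving maximum string length 2.
Counting accepting paths from 7 by length: 1 of length 0, 1 of length 1, 1 of length 2. Total 3.

3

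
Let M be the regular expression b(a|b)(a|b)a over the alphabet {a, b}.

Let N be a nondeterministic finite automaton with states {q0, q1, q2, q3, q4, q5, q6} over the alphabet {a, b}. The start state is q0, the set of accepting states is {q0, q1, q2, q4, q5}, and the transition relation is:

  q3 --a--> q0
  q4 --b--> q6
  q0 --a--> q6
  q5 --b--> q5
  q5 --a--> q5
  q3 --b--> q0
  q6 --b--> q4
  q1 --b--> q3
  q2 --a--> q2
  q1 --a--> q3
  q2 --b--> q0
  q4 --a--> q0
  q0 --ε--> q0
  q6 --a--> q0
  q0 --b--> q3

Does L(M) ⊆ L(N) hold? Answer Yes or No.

Converting the expression M to a DFA (subset construction, then merging equivalent states) gives the minimal DFA with states {m0, m1, m2, m3, m4, m5}, start state m0, accepting states {m5} and transitions m0: a→m1, b→m2; m1: a→m1, b→m1; m2: a→m3, b→m3; m3: a→m4, b→m4; m4: a→m5, b→m1; m5: a→m1, b→m1.
Exploring the product automaton M × N from the start pair (m0, q0), following both machines on each input symbol, reaches 10 state pairs: (m0, q0), (m1, q6), (m2, q3), (m1, q0), (m1, q4), (m3, q0), (m1, q3), (m4, q6), (m4, q3), (m5, q0).
M accepts in {m5} and N accepts in {q0, q1, q2, q4, q5}. The reachable pairs whose M-component is accepting are (m5, q0); in each of them the N-component is accepting too, so the product for L(M) \ L(N) (M-component accepting, N-component rejecting) has no reachable accepting pair and the difference is empty.
Hence every string in L(M) is also in L(N).

Yes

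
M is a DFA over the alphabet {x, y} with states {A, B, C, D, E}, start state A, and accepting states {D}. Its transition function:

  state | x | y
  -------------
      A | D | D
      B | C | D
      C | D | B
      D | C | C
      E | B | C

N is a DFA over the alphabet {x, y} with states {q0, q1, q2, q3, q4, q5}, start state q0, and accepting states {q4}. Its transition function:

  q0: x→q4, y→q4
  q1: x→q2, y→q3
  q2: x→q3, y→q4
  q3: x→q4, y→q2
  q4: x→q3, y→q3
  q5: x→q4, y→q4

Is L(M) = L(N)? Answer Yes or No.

Yes

Exploring the product automaton M × N from the start pair (A, q0), following both machines on each input symbol, reaches 4 state pairs: (A, q0), (D, q4), (C, q3), (B, q2).
M accepts in {D} and N accepts in {q4}. In every reachable pair the two components are either both accepting — (D, q4) — or both non-accepting, so no string is accepted by exactly one of the machines: L(M) \ L(N) and L(N) \ L(M) are both empty.
Hence every string is accepted by M iff it is accepted by N, and the two languages coincide.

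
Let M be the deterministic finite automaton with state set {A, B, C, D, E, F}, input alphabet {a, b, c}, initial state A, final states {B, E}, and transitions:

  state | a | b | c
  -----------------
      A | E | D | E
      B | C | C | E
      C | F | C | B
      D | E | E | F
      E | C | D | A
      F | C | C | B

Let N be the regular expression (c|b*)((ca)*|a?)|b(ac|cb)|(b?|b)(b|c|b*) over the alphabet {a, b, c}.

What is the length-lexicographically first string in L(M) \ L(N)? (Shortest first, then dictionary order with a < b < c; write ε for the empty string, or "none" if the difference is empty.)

The string aac is accepted by M but not by N.
No shorter string lies in the difference, and aac is the lexicographically first length-3 string in L(M) \ L(N).

aac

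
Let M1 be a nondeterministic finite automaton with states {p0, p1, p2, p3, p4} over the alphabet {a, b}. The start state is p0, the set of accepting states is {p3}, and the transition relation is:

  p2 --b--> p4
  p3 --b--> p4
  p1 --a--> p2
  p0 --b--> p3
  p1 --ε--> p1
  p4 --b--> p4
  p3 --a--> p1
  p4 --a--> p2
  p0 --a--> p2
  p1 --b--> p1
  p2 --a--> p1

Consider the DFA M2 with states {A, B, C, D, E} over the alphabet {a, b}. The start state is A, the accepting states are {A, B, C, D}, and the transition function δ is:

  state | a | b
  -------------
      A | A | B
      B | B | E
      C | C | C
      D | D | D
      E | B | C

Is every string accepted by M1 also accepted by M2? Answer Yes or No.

Exploring the product automaton M1 × M2 from the start pair (p0, A), following both machines on each input symbol, reaches 12 state pairs: (p0, A), (p2, A), (p3, B), (p1, A), (p4, B), (p1, B), (p4, E), (p2, B), (p1, E), (p4, C), (p1, C), (p2, C).
M1 accepts in {p3} and M2 accepts in {A, B, C, D}. The reachable pairs whose M1-component is accepting are (p3, B); in each of them the M2-component is accepting too, so the product for L(M1) \ L(M2) (M1-component accepting, M2-component rejecting) has no reachable accepting pair and the difference is empty.
Hence every string in L(M1) is also in L(M2).

Yes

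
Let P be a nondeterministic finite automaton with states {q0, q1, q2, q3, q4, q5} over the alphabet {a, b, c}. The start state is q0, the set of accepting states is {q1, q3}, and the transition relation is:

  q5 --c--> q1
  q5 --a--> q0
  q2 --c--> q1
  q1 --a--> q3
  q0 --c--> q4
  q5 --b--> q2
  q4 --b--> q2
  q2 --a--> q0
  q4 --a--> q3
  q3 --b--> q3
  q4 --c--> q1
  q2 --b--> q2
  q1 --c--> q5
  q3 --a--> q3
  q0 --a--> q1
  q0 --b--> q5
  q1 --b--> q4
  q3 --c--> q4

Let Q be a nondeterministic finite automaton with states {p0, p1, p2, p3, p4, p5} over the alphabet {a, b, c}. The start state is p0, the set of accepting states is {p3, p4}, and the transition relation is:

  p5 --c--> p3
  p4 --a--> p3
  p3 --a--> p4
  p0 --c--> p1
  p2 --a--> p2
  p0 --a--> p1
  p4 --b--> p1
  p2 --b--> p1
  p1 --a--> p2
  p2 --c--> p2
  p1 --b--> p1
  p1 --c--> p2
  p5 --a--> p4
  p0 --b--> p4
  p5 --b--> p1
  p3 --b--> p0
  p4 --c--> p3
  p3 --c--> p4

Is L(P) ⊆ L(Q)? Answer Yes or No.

The string a is in L(P) but not in L(Q).
So L(P) ⊄ L(Q).

No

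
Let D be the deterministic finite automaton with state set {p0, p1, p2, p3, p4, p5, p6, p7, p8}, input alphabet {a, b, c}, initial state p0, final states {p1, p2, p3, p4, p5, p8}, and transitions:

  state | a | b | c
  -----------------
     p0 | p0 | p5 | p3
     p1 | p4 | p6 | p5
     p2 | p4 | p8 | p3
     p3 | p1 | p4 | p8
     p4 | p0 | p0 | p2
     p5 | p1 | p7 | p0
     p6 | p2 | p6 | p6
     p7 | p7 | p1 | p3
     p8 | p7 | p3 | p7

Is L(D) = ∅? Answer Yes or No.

The string b is accepted: the run p0 → p5 ends in the accepting state p5.
Since at least one string is accepted, L(D) is not empty.

No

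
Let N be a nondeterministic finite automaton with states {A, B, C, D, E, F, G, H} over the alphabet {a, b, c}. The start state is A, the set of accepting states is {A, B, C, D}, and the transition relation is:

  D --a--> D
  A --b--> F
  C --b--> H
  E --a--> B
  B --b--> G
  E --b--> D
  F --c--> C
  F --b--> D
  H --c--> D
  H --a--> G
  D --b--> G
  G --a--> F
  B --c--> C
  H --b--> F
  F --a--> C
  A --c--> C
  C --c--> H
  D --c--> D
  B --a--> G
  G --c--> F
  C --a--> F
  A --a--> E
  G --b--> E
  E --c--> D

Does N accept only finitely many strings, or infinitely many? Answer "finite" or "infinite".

infinite

State C is reachable from the start and can reach an accepting state, and it lies on the cycle C → F → C.
Traversing that cycle any number of times yields accepted strings of unbounded length, so the language is infinite.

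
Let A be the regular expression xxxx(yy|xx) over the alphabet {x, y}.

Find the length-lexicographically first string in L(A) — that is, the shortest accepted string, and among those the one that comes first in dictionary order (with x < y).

By inspection of the expression, no string of length less than 6 matches, and xxxxxx is the lexicographically first match of length 6.

xxxxxx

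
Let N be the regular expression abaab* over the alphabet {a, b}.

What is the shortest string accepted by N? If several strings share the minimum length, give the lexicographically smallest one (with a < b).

By inspection of the expression, no string of length less than 4 matches, and abaa is the lexicographically first match of length 4.

abaa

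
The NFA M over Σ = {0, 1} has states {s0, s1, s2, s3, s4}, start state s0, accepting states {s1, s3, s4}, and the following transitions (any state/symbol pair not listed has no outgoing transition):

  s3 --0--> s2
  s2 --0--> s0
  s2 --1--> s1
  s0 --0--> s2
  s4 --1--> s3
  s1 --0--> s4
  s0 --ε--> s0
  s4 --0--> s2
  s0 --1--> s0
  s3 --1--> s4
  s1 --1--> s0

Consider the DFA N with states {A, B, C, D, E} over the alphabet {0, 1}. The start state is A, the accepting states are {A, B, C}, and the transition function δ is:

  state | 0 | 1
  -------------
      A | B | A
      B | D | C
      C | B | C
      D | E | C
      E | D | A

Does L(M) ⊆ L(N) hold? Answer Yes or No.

Exploring the product automaton M × N from the start pair (s0, A), following both machines on each input symbol, reaches 12 state pairs: (s0, A), (s2, B), (s0, D), (s1, C), (s2, E), (s0, C), (s4, B), (s1, A), (s2, D), (s3, C), (s0, E), (s4, C).
M accepts in {s1, s3, s4} and N accepts in {A, B, C}. The reachable pairs whose M-component is accepting are (s1, C), (s4, B), (s1, A), (s3, C), (s4, C); in each of them the N-component is accepting too, so the product for L(M) \ L(N) (M-component accepting, N-component rejecting) has no reachable accepting pair and the difference is empty.
Hence every string in L(M) is also in L(N).

Yes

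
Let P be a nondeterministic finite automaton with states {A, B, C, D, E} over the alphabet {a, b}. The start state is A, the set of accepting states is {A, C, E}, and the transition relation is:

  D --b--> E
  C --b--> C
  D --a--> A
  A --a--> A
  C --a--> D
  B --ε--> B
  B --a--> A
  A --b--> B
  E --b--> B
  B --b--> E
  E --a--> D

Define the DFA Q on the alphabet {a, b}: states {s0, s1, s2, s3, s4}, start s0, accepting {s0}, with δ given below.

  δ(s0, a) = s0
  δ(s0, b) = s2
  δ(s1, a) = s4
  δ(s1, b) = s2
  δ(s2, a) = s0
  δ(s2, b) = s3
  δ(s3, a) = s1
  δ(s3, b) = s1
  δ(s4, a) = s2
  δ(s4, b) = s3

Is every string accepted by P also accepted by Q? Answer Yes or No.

The string bb is in L(P) but not in L(Q).
So L(P) ⊄ L(Q).

No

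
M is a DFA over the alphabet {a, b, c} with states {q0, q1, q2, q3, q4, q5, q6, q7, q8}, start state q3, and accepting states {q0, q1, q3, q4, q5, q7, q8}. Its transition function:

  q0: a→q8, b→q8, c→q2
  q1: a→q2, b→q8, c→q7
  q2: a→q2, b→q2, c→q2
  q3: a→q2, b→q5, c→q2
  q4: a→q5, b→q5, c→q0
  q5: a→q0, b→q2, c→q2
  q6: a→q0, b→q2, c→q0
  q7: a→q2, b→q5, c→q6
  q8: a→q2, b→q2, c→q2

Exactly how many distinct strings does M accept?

5

The useful subgraph on states {q0, q3, q5, q8} is acyclic, so L(M) is finite; the longest accepting path visits 4 useful states, giving maximum string length 3.
Counting accepting paths from q3 by length: 1 of length 0, 1 of length 1, 1 of length 2, 2 of length 3. Total 5.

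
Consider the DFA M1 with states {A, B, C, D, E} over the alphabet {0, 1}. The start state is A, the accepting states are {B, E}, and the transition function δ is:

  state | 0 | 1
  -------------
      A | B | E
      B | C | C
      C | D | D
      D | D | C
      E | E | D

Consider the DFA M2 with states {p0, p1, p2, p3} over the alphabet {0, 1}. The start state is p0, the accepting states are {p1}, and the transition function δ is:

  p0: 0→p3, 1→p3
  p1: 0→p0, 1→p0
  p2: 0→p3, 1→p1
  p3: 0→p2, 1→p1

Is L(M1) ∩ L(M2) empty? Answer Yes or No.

Exploring the product automaton M1 × M2 from the start pair (A, p0), following both machines on each input symbol, reaches 12 state pairs: (A, p0), (B, p3), (E, p3), (C, p2), (C, p1), (E, p2), (D, p1), (D, p3), (D, p0), (C, p0), (D, p2), (C, p3).
M1 accepts in {B, E} and M2 accepts in {p1}; no reachable pair has both components accepting, so no string drives both machines to acceptance simultaneously and L(M1) ∩ L(M2) = ∅.
So no string is accepted by both, and the intersection is empty.

Yes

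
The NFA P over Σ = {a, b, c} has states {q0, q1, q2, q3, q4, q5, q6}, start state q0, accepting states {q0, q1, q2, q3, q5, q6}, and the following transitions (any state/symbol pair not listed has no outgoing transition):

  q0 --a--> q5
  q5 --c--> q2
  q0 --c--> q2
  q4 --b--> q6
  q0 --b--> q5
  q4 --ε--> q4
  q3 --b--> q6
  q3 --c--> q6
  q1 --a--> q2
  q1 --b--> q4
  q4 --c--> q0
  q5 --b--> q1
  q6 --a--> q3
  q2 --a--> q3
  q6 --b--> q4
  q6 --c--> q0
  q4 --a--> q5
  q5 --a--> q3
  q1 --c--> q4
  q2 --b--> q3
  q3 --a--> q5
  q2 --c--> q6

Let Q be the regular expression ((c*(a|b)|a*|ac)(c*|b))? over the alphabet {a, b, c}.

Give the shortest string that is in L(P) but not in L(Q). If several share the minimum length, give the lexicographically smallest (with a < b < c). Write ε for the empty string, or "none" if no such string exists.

ba

The string ba is accepted by P but not by Q.
No shorter string lies in the difference, and ba is the lexicographically first length-2 string in L(P) \ L(Q).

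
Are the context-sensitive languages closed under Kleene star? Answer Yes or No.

Yes

An LBA guesses a factorisation of the input into blocks (marking block boundaries on a second track) and verifies each block with the LBA for L; this uses no space beyond the input, so L* is context-sensitive.
So the context-sensitive languages are closed under Kleene star.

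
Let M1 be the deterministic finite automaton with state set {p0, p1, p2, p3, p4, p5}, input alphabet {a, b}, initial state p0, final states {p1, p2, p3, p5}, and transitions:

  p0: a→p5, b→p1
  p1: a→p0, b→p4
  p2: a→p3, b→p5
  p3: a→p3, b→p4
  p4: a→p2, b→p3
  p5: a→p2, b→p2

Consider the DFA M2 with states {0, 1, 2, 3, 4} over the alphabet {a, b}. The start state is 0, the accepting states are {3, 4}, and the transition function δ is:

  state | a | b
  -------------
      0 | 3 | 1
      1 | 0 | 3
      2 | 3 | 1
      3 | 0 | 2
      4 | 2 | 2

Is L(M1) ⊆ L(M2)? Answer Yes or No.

No

The string b is in L(M1) but not in L(M2).
So L(M1) ⊄ L(M2).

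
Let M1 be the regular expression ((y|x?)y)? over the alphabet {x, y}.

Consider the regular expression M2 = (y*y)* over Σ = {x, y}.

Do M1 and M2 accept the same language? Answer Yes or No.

The string xy is accepted by M1 but rejected by M2.
So L(M1) ≠ L(M2).

No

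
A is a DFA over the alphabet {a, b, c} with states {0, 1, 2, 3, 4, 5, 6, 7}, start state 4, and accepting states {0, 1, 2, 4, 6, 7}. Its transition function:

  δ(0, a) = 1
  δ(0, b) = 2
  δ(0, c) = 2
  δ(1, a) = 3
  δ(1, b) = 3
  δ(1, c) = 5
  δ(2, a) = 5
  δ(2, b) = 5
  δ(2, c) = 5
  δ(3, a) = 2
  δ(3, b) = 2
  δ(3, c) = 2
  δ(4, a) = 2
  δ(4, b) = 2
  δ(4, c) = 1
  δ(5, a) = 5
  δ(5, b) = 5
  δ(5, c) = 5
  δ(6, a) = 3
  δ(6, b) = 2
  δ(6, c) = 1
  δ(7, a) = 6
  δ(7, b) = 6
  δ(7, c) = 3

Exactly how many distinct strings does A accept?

The useful subgraph on states {1, 2, 3, 4} is acyclic, so L(A) is finite; the longest accepting path visits 4 useful states, giving maximum string length 3.
Counting accepting paths from 4 by length: 1 of length 0, 3 of length 1, 6 of length 3. Total 10.

10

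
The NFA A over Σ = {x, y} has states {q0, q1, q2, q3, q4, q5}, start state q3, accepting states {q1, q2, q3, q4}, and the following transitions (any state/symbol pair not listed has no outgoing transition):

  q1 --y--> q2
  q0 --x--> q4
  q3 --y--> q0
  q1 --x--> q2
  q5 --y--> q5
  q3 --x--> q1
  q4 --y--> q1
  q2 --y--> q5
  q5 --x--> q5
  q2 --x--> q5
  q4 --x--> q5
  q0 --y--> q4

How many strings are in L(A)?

12

The useful subgraph on states {q0, q1, q2, q3, q4} is acyclic, so L(A) is finite; the longest accepting path visits 5 useful states, giving maximum string length 4.
Counting accepting paths from q3 by length: 1 of length 0, 1 of length 1, 4 of length 2, 2 of length 3, 4 of length 4. Total 12.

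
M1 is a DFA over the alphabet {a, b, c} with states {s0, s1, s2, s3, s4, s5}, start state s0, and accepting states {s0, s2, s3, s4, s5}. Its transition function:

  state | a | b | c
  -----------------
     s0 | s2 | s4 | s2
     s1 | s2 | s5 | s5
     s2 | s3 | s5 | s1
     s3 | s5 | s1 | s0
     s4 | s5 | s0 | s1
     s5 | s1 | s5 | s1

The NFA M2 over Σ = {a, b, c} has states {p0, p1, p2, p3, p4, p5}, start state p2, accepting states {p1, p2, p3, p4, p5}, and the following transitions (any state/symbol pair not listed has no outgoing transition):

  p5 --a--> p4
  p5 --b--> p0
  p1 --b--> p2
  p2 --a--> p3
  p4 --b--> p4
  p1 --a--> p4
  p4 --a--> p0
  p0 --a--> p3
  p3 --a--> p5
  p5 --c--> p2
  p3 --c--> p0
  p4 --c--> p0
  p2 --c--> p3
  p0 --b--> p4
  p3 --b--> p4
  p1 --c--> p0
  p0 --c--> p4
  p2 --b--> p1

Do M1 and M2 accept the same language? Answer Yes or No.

Exploring the product automaton M1 × M2 from the start pair (s0, p2), following both machines on each input symbol, reaches 6 state pairs: (s0, p2), (s2, p3), (s4, p1), (s3, p5), (s5, p4), (s1, p0).
M1 accepts in {s0, s2, s3, s4, s5} and M2 accepts in {p1, p2, p3, p4, p5}. In every reachable pair the two components are either both accepting — (s0, p2), (s2, p3), (s4, p1), (s3, p5), (s5, p4) — or both non-accepting, so no string is accepted by exactly one of the machines: L(M1) \ L(M2) and L(M2) \ L(M1) are both empty.
Hence every string is accepted by M1 iff it is accepted by M2, and the two languages coincide.

Yes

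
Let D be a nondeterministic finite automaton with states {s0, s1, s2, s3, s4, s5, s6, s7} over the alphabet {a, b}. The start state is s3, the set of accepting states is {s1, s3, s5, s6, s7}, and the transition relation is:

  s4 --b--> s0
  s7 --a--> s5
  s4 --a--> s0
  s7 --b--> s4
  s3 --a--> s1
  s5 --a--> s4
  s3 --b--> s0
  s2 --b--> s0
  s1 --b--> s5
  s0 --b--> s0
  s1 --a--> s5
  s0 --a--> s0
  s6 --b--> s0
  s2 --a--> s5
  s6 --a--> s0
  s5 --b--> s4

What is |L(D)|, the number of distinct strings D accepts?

4

The useful subgraph on states {s1, s3, s5} is acyclic, so L(D) is finite; the longest accepting path visits 3 useful states, giving maximum string length 2.
Counting accepting paths from s3 by length: 1 of length 0, 1 of length 1, 2 of length 2. Total 4.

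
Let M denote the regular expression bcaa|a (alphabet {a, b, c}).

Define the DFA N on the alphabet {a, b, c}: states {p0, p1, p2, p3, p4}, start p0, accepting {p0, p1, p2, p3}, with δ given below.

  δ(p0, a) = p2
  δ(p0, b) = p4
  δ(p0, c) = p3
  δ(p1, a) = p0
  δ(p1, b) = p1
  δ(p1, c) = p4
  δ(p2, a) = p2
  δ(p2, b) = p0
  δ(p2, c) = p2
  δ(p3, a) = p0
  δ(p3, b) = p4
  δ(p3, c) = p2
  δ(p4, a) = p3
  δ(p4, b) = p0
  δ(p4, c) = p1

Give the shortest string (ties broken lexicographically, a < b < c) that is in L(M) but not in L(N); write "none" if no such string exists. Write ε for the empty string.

Converting the expression M to a DFA (subset construction, then merging equivalent states) gives the minimal DFA with states {m0, m1, m2, m3, m4, m5}, start state m0, accepting states {m1} and transitions m0: a→m1, b→m2, c→m3; m1: a→m3, b→m3, c→m3; m2: a→m3, b→m3, c→m4; m3: a→m3, b→m3, c→m3; m4: a→m5, b→m3, c→m3; m5: a→m1, b→m3, c→m3.
Exploring the product automaton M × N from the start pair (m0, p0), following both machines on each input symbol, reaches 10 state pairs: (m0, p0), (m1, p2), (m2, p4), (m3, p3), (m3, p2), (m3, p0), (m4, p1), (m3, p4), (m5, p0), (m3, p1).
M accepts in {m1} and N accepts in {p0, p1, p2, p3}. The reachable pairs whose M-component is accepting are (m1, p2); in each of them the N-component is accepting too, so the product for L(M) \ L(N) (M-component accepting, N-component rejecting) has no reachable accepting pair and the difference is empty.
So every string accepted by M is also accepted by N: L(M) \ L(N) = ∅ and there is no such string.

none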